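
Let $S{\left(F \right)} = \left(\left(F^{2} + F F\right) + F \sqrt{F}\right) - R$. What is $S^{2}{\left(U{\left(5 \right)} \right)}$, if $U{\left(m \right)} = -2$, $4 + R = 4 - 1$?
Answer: $73 - 36 i \sqrt{2} \approx 73.0 - 50.912 i$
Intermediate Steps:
$R = -1$ ($R = -4 + \left(4 - 1\right) = -4 + 3 = -1$)
$S{\left(F \right)} = 1 + F^{\frac{3}{2}} + 2 F^{2}$ ($S{\left(F \right)} = \left(\left(F^{2} + F F\right) + F \sqrt{F}\right) - -1 = \left(\left(F^{2} + F^{2}\right) + F^{\frac{3}{2}}\right) + 1 = \left(2 F^{2} + F^{\frac{3}{2}}\right) + 1 = \left(F^{\frac{3}{2}} + 2 F^{2}\right) + 1 = 1 + F^{\frac{3}{2}} + 2 F^{2}$)
$S^{2}{\left(U{\left(5 \right)} \right)} = \left(1 + \left(-2\right)^{\frac{3}{2}} + 2 \left(-2\right)^{2}\right)^{2} = \left(1 - 2 i \sqrt{2} + 2 \cdot 4\right)^{2} = \left(1 - 2 i \sqrt{2} + 8\right)^{2} = \left(9 - 2 i \sqrt{2}\right)^{2}$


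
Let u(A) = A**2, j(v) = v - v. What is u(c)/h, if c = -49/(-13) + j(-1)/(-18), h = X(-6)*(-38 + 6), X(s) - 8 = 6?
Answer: -343/10816 ≈ -0.031712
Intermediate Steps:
j(v) = 0
X(s) = 14 (X(s) = 8 + 6 = 14)
h = -448 (h = 14*(-38 + 6) = 14*(-32) = -448)
c = 49/13 (c = -49/(-13) + 0/(-18) = -49*(-1/13) + 0*(-1/18) = 49/13 + 0 = 49/13 ≈ 3.7692)
u(c)/h = (49/13)**2/(-448) = (2401/169)*(-1/448) = -343/10816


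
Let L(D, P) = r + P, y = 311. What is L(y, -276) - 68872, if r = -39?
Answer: -69187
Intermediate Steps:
L(D, P) = -39 + P
L(y, -276) - 68872 = (-39 - 276) - 68872 = -315 - 68872 = -69187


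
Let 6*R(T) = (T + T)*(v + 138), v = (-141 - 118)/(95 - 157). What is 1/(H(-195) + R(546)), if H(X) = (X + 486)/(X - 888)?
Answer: 11191/289578558 ≈ 3.8646e-5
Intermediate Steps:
v = 259/62 (v = -259/(-62) = -259*(-1/62) = 259/62 ≈ 4.1774)
H(X) = (486 + X)/(-888 + X)
R(T) = 8815*T/186 (R(T) = ((T + T)*(259/62 + 138))/6 = ((2*T)*(8815/62))/6 = (8815*T/31)/6 = 8815*T/186)
1/(H(-195) + R(546)) = 1/((486 - 195)/(-888 - 195) + (8815/186)*546) = 1/(291/(-1083) + 802165/31) = 1/(-1/1083*291 + 802165/31) = 1/(-97/361 + 802165/31) = 1/(289578558/11191) = 11191/289578558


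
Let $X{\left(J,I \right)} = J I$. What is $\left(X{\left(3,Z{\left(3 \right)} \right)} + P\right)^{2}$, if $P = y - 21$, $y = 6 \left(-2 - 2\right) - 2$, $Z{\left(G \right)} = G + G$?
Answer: $841$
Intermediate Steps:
$Z{\left(G \right)} = 2 G$
$y = -26$ ($y = 6 \left(-2 - 2\right) - 2 = 6 \left(-4\right) - 2 = -24 - 2 = -26$)
$X{\left(J,I \right)} = I J$
$P = -47$ ($P = -26 - 21 = -47$)
$\left(X{\left(3,Z{\left(3 \right)} \right)} + P\right)^{2} = \left(2 \cdot 3 \cdot 3 - 47\right)^{2} = \left(6 \cdot 3 - 47\right)^{2} = \left(18 - 47\right)^{2} = \left(-29\right)^{2} = 841$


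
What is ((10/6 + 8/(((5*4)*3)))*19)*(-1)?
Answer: -171/5 ≈ -34.200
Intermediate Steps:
((10/6 + 8/(((5*4)*3)))*19)*(-1) = ((10*(⅙) + 8/((20*3)))*19)*(-1) = ((5/3 + 8/60)*19)*(-1) = ((5/3 + 8*(1/60))*19)*(-1) = ((5/3 + 2/15)*19)*(-1) = ((9/5)*19)*(-1) = (171/5)*(-1) = -171/5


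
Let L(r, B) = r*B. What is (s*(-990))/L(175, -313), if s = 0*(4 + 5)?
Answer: 0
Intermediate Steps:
s = 0 (s = 0*9 = 0)
L(r, B) = B*r
(s*(-990))/L(175, -313) = (0*(-990))/((-313*175)) = 0/(-54775) = 0*(-1/54775) = 0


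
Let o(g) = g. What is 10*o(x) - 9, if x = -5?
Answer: -59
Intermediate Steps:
10*o(x) - 9 = 10*(-5) - 9 = -50 - 9 = -59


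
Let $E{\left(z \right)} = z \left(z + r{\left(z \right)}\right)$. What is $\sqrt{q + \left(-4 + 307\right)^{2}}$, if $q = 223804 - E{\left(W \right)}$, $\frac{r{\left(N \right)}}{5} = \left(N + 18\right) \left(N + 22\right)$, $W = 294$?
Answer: $i \sqrt{144701063} \approx 12029.0 i$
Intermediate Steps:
$r{\left(N \right)} = 5 \left(18 + N\right) \left(22 + N\right)$ ($r{\left(N \right)} = 5 \left(N + 18\right) \left(N + 22\right) = 5 \left(18 + N\right) \left(22 + N\right)$)
$E{\left(z \right)} = z \left(1980 + 5 z^{2} + 201 z\right)$ ($E{\left(z \right)} = z \left(z + \left(1980 + 5 z^{2} + 200 z\right)\right) = z \left(1980 + 5 z^{2} + 201 z\right)$)
$q = -144792872$ ($q = 223804 - 294 \left(1980 + 5 \cdot 294^{2} + 201 \cdot 294\right) = 223804 - 294 \left(1980 + 5 \cdot 86436 + 59094\right) = 223804 - 294 \left(1980 + 432180 + 59094\right) = 223804 - 294 \cdot 493254 = 223804 - 145016676 = -144792872$)
$\sqrt{q + \left(-4 + 307\right)^{2}} = \sqrt{-144792872 + \left(-4 + 307\right)^{2}} = \sqrt{-144792872 + 303^{2}} = \sqrt{-144792872 + 91809} = \sqrt{-144701063} = i \sqrt{144701063}$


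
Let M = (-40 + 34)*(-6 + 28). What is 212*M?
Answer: -27984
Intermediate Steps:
M = -132 (M = -6*22 = -132)
212*M = 212*(-132) = -27984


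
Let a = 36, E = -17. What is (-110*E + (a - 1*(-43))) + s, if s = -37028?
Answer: -35079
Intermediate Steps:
(-110*E + (a - 1*(-43))) + s = (-110*(-17) + (36 - 1*(-43))) - 37028 = (1870 + (36 + 43)) - 37028 = (1870 + 79) - 37028 = 1949 - 37028 = -35079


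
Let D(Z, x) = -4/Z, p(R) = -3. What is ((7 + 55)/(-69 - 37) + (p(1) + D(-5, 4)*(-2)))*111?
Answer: -152514/265 ≈ -575.52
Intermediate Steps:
((7 + 55)/(-69 - 37) + (p(1) + D(-5, 4)*(-2)))*111 = ((7 + 55)/(-69 - 37) + (-3 - 4/(-5)*(-2)))*111 = (62/(-106) + (-3 - 4*(-1/5)*(-2)))*111 = (62*(-1/106) + (-3 + (4/5)*(-2)))*111 = (-31/53 + (-3 - 8/5))*111 = (-31/53 - 23/5)*111 = -1374/265*111 = -152514/265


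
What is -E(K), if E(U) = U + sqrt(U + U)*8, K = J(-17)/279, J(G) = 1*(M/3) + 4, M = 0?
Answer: -4/279 - 16*sqrt(62)/93 ≈ -1.3690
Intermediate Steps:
J(G) = 4 (J(G) = 1*(0/3) + 4 = 1*(0*(1/3)) + 4 = 1*0 + 4 = 0 + 4 = 4)
K = 4/279 ≈ 0.014337
E(U) = U + 8*sqrt(2)*sqrt(U) (E(U) = U + sqrt(2*U)*8 = U + (sqrt(2)*sqrt(U))*8 = U + 8*sqrt(2)*sqrt(U))
-E(K) = -(4/279 + 8*sqrt(2)*sqrt(4/279)) = -(4/279 + 8*sqrt(2)*(2*sqrt(31)/93)) = -(4/279 + 16*sqrt(62)/93) = -4/279 - 16*sqrt(62)/93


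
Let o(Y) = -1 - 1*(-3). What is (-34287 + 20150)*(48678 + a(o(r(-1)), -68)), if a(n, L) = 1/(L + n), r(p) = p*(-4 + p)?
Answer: -45418604339/66 ≈ -6.8816e+8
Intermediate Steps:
o(Y) = 2 (o(Y) = -1 + 3 = 2)
(-34287 + 20150)*(48678 + a(o(r(-1)), -68)) = (-34287 + 20150)*(48678 + 1/(-68 + 2)) = -14137*(48678 + 1/(-66)) = -14137*(48678 - 1/66) = -14137*3212747/66 = -45418604339/66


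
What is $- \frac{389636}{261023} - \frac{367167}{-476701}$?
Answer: $- \frac{89900838995}{124429925123} \approx -0.7225$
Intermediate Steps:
$- \frac{389636}{261023} - \frac{367167}{-476701} = \left(-389636\right) \frac{1}{261023} - - \frac{367167}{476701} = - \frac{389636}{261023} + \frac{367167}{476701} = - \frac{89900838995}{124429925123}$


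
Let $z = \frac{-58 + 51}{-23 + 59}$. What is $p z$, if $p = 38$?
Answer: $- \frac{133}{18} \approx -7.3889$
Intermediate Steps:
$z = - \frac{7}{36} \approx -0.19444$
$p z = 38 \left(- \frac{7}{36}\right) = - \frac{133}{18}$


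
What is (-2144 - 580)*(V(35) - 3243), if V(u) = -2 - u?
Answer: 8934720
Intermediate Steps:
(-2144 - 580)*(V(35) - 3243) = (-2144 - 580)*((-2 - 1*35) - 3243) = -2724*((-2 - 35) - 3243) = -2724*(-37 - 3243) = -2724*(-3280) = 8934720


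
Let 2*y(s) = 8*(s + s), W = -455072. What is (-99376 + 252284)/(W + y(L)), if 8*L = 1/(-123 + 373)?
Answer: -38227000/113767999 ≈ -0.33601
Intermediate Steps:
L = 1/2000 (L = 1/(8*(-123 + 373)) = (⅛)/250 = (⅛)*(1/250) = 1/2000 ≈ 0.00050000)
y(s) = 8*s (y(s) = (8*(s + s))/2 = (8*(2*s))/2 = (16*s)/2 = 8*s)
(-99376 + 252284)/(W + y(L)) = (-99376 + 252284)/(-455072 + 8*(1/2000)) = 152908/(-455072 + 1/250) = 152908/(-113767999/250) = 152908*(-250/113767999) = -38227000/113767999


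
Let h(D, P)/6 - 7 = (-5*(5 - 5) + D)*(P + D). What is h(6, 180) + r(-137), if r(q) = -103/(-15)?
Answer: 101173/15 ≈ 6744.9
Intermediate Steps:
r(q) = 103/15 (r(q) = -103*(-1/15) = 103/15)
h(D, P) = 42 + 6*D*(D + P) (h(D, P) = 42 + 6*((-5*(5 - 5) + D)*(P + D)) = 42 + 6*((-5*0 + D)*(D + P)) = 42 + 6*((0 + D)*(D + P)) = 42 + 6*(D*(D + P)) = 42 + 6*D*(D + P))
h(6, 180) + r(-137) = (42 + 6*6² + 6*6*180) + 103/15 = (42 + 6*36 + 6480) + 103/15 = (42 + 216 + 6480) + 103/15 = 6738 + 103/15 = 101173/15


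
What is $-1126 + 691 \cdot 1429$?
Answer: $986313$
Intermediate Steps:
$-1126 + 691 \cdot 1429 = -1126 + 987439 = 986313$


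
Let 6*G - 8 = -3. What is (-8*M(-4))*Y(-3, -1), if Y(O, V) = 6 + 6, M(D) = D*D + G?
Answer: -1616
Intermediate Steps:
G = ⅚ (G = 4/3 + (⅙)*(-3) = 4/3 - ½ = ⅚ ≈ 0.83333)
M(D) = ⅚ + D² (M(D) = D*D + ⅚ = D² + ⅚ = ⅚ + D²)
Y(O, V) = 12
(-8*M(-4))*Y(-3, -1) = -8*(⅚ + (-4)²)*12 = -8*(⅚ + 16)*12 = -8*101/6*12 = -404/3*12 = -1616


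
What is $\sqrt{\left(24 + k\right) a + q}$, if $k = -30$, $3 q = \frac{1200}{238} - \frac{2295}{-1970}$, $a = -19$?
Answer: $\frac{\sqrt{255154127746}}{46886} \approx 10.774$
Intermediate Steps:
$q = \frac{97007}{46886}$ ($q = \frac{\frac{1200}{238} - \frac{2295}{-1970}}{3} = \frac{1200 \cdot \frac{1}{238} - - \frac{459}{394}}{3} = \frac{\frac{600}{119} + \frac{459}{394}}{3} = \frac{1}{3} \cdot \frac{291021}{46886} = \frac{97007}{46886} \approx 2.069$)
$\sqrt{\left(24 + k\right) a + q} = \sqrt{\left(24 - 30\right) \left(-19\right) + \frac{97007}{46886}} = \sqrt{\left(-6\right) \left(-19\right) + \frac{97007}{46886}} = \sqrt{114 + \frac{97007}{46886}} = \sqrt{\frac{5442011}{46886}} = \frac{\sqrt{255154127746}}{46886}$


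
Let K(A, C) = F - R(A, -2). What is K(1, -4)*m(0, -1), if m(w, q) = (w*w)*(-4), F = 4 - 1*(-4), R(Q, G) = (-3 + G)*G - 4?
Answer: 0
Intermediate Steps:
R(Q, G) = -4 + G*(-3 + G) (R(Q, G) = G*(-3 + G) - 4 = -4 + G*(-3 + G))
F = 8 (F = 4 + 4 = 8)
K(A, C) = 2 (K(A, C) = 8 - (-4 + (-2)² - 3*(-2)) = 8 - (-4 + 4 + 6) = 8 - 1*6 = 8 - 6 = 2)
m(w, q) = -4*w² (m(w, q) = w²*(-4) = -4*w²)
K(1, -4)*m(0, -1) = 2*(-4*0²) = 2*(-4*0) = 2*0 = 0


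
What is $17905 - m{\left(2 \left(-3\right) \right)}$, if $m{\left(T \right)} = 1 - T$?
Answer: $17898$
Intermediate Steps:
$17905 - m{\left(2 \left(-3\right) \right)} = 17905 - \left(1 - 2 \left(-3\right)\right) = 17905 - \left(1 - -6\right) = 17905 - \left(1 + 6\right) = 17905 - 7 = 17898$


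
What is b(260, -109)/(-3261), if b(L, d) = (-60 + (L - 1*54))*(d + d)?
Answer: 31828/3261 ≈ 9.7602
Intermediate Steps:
b(L, d) = 2*d*(-114 + L) (b(L, d) = (-60 + (L - 54))*(2*d) = (-60 + (-54 + L))*(2*d) = (-114 + L)*(2*d) = 2*d*(-114 + L))
b(260, -109)/(-3261) = (2*(-109)*(-114 + 260))/(-3261) = (2*(-109)*146)*(-1/3261) = -31828*(-1/3261) = 31828/3261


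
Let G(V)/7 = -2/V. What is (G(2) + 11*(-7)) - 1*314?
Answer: -398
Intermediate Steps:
G(V) = -14/V (G(V) = 7*(-2/V) = -14/V)
(G(2) + 11*(-7)) - 1*314 = (-14/2 + 11*(-7)) - 1*314 = (-14*½ - 77) - 314 = (-7 - 77) - 314 = -84 - 314 = -398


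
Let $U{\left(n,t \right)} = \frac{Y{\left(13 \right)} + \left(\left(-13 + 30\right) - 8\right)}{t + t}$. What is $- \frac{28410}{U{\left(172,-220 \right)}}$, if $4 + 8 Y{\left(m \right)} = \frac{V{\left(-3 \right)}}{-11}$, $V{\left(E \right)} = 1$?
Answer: $\frac{366678400}{249} \approx 1.4726 \cdot 10^{6}$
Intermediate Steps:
$Y{\left(m \right)} = - \frac{45}{88}$ ($Y{\left(m \right)} = - \frac{1}{2} + \frac{1 \frac{1}{-11}}{8} = - \frac{1}{2} + \frac{1 \left(- \frac{1}{11}\right)}{8} = - \frac{1}{2} + \frac{1}{8} \left(- \frac{1}{11}\right) = - \frac{1}{2} - \frac{1}{88} = - \frac{45}{88}$)
$U{\left(n,t \right)} = \frac{747}{176 t}$ ($U{\left(n,t \right)} = \frac{- \frac{45}{88} + \left(\left(-13 + 30\right) - 8\right)}{t + t} = \frac{- \frac{45}{88} + \left(17 - 8\right)}{2 t} = \left(- \frac{45}{88} + 9\right) \frac{1}{2 t} = \frac{747 \frac{1}{2 t}}{88} = \frac{747}{176 t}$)
$- \frac{28410}{U{\left(172,-220 \right)}} = - \frac{28410}{\frac{747}{176} \frac{1}{-220}} = - \frac{28410}{\frac{747}{176} \left(- \frac{1}{220}\right)} = - \frac{28410}{- \frac{747}{38720}} = \left(-28410\right) \left(- \frac{38720}{747}\right) = \frac{366678400}{249}$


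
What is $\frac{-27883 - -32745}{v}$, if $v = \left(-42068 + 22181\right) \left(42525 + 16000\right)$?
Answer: $- \frac{4862}{1163886675} \approx -4.1774 \cdot 10^{-6}$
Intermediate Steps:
$v = -1163886675$ ($v = \left(-19887\right) 58525 = -1163886675$)
$\frac{-27883 - -32745}{v} = \frac{-27883 - -32745}{-1163886675} = \left(-27883 + 32745\right) \left(- \frac{1}{1163886675}\right) = 4862 \left(- \frac{1}{1163886675}\right) = - \frac{4862}{1163886675}$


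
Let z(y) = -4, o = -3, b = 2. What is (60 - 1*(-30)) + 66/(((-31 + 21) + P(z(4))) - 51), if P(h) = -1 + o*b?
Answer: 3027/34 ≈ 89.029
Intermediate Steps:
P(h) = -7 (P(h) = -1 - 3*2 = -1 - 6 = -7)
(60 - 1*(-30)) + 66/(((-31 + 21) + P(z(4))) - 51) = (60 - 1*(-30)) + 66/(((-31 + 21) - 7) - 51) = (60 + 30) + 66/((-10 - 7) - 51) = 90 + 66/(-17 - 51) = 90 + 66/(-68) = 90 + 66*(-1/68) = 90 - 33/34 = 3027/34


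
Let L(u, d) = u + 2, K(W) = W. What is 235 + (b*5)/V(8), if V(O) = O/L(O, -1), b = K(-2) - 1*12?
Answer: 295/2 ≈ 147.50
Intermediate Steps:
L(u, d) = 2 + u
b = -14 (b = -2 - 1*12 = -2 - 12 = -14)
V(O) = O/(2 + O)
235 + (b*5)/V(8) = 235 + (-14*5)/((8/(2 + 8))) = 235 - 70/(8/10) = 235 - 70/(8*(⅒)) = 235 - 70/⅘ = 235 - 70*5/4 = 235 - 175/2 = 295/2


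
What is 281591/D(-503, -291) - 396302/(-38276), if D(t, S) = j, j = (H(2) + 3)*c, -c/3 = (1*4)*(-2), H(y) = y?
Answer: 2706433339/1148280 ≈ 2356.9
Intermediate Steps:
c = 24 (c = -3*1*4*(-2) = -12*(-2) = -3*(-8) = 24)
j = 120 (j = (2 + 3)*24 = 5*24 = 120)
D(t, S) = 120
281591/D(-503, -291) - 396302/(-38276) = 281591/120 - 396302/(-38276) = 281591*(1/120) - 396302*(-1/38276) = 281591/120 + 198151/19138 = 2706433339/1148280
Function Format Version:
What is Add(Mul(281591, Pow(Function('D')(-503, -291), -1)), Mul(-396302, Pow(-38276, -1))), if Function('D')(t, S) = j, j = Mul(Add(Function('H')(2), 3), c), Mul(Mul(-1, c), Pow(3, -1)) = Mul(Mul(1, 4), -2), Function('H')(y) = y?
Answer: Rational(2706433339, 1148280) ≈ 2356.9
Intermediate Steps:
c = 24 (c = Mul(-3, Mul(Mul(1, 4), -2)) = Mul(-3, Mul(4, -2)) = Mul(-3, -8) = 24)
j = 120 (j = Mul(Add(2, 3), 24) = Mul(5, 24) = 120)
Function('D')(t, S) = 120
Add(Mul(281591, Pow(Function('D')(-503, -291), -1)), Mul(-396302, Pow(-38276, -1))) = Add(Mul(281591, Pow(120, -1)), Mul(-396302, Pow(-38276, -1))) = Add(Mul(281591, Rational(1, 120)), Mul(-396302, Rational(-1, 38276))) = Add(Rational(281591, 120), Rational(198151, 19138)) = Rational(2706433339, 1148280)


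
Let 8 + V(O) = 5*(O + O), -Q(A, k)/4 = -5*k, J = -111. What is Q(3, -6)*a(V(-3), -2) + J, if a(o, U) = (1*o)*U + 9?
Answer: -10311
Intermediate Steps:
Q(A, k) = 20*k (Q(A, k) = -(-20)*k = 20*k)
V(O) = -8 + 10*O (V(O) = -8 + 5*(O + O) = -8 + 5*(2*O) = -8 + 10*O)
a(o, U) = 9 + U*o (a(o, U) = o*U + 9 = U*o + 9 = 9 + U*o)
Q(3, -6)*a(V(-3), -2) + J = (20*(-6))*(9 - 2*(-8 + 10*(-3))) - 111 = -120*(9 - 2*(-8 - 30)) - 111 = -120*(9 - 2*(-38)) - 111 = -120*(9 + 76) - 111 = -120*85 - 111 = -10200 - 111 = -10311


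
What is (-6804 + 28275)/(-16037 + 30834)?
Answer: 21471/14797 ≈ 1.4510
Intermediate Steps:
(-6804 + 28275)/(-16037 + 30834) = 21471/14797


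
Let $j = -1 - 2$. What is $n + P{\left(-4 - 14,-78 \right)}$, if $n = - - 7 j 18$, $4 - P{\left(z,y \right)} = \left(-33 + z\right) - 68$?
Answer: $-255$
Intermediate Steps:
$j = -3$ ($j = -1 - 2 = -3$)
$P{\left(z,y \right)} = 105 - z$ ($P{\left(z,y \right)} = 4 - \left(\left(-33 + z\right) - 68\right) = 4 - \left(-101 + z\right) = 105 - z$)
$n = -378$ ($n = - \left(-7\right) \left(-3\right) 18 = - 21 \cdot 18 = \left(-1\right) 378 = -378$)
$n + P{\left(-4 - 14,-78 \right)} = -378 + \left(105 - \left(-4 - 14\right)\right) = -378 + \left(105 - -18\right) = -378 + \left(105 + 18\right) = -378 + 123 = -255$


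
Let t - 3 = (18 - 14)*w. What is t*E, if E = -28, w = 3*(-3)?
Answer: 924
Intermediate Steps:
w = -9
t = -33 (t = 3 + (18 - 14)*(-9) = 3 + 4*(-9) = 3 - 36 = -33)
t*E = -33*(-28) = 924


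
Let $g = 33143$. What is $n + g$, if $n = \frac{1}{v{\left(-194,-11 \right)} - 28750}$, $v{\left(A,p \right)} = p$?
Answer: $\frac{953225822}{28761} \approx 33143.0$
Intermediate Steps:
$n = - \frac{1}{28761}$ ($n = \frac{1}{-11 - 28750} = \frac{1}{-28761} = - \frac{1}{28761} \approx -3.4769 \cdot 10^{-5}$)
$n + g = - \frac{1}{28761} + 33143 = \frac{953225822}{28761}$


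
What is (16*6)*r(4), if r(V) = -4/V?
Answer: -96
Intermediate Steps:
(16*6)*r(4) = (16*6)*(-4/4) = 96*(-4*1/4) = 96*(-1) = -96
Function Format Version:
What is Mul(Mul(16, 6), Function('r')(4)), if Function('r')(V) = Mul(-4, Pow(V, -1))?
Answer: -96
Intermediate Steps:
Mul(Mul(16, 6), Function('r')(4)) = Mul(Mul(16, 6), Mul(-4, Pow(4, -1))) = Mul(96, Mul(-4, Rational(1, 4))) = Mul(96, -1) = -96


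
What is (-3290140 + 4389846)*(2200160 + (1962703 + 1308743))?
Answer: 6017157947836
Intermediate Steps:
(-3290140 + 4389846)*(2200160 + (1962703 + 1308743)) = 1099706*(2200160 + 3271446) = 1099706*5471606 = 6017157947836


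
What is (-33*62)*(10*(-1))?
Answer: 20460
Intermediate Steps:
(-33*62)*(10*(-1)) = -2046*(-10) = 20460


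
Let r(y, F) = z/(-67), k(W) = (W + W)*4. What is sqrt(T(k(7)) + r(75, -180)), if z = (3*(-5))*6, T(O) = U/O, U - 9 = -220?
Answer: I*sqrt(8532986)/1876 ≈ 1.5571*I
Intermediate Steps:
U = -211 (U = 9 - 220 = -211)
k(W) = 8*W (k(W) = (2*W)*4 = 8*W)
T(O) = -211/O
z = -90 (z = -15*6 = -90)
r(y, F) = 90/67 (r(y, F) = -90/(-67) = -90*(-1/67) = 90/67)
sqrt(T(k(7)) + r(75, -180)) = sqrt(-211/(8*7) + 90/67) = sqrt(-211/56 + 90/67) = sqrt(-9097/3752) = I*sqrt(8532986)/1876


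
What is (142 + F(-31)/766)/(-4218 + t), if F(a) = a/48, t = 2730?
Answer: -5221025/54710784 ≈ -0.095430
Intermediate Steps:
F(a) = a/48 (F(a) = a*(1/48) = a/48)
(142 + F(-31)/766)/(-4218 + t) = (142 + ((1/48)*(-31))/766)/(-4218 + 2730) = (142 - 31/48*1/766)/(-1488) = (142 - 31/36768)*(-1/1488) = (5221025/36768)*(-1/1488) = -5221025/54710784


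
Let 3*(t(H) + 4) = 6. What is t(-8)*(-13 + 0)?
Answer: 26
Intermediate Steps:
t(H) = -2 (t(H) = -4 + (1/3)*6 = -4 + 2 = -2)
t(-8)*(-13 + 0) = -2*(-13 + 0) = -2*(-13) = 26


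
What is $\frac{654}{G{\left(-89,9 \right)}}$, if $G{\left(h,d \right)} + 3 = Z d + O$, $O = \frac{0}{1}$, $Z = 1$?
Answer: $109$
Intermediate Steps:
$O = 0$ ($O = 0 \cdot 1 = 0$)
$G{\left(h,d \right)} = -3 + d$ ($G{\left(h,d \right)} = -3 + \left(1 d + 0\right) = -3 + \left(d + 0\right) = -3 + d$)
$\frac{654}{G{\left(-89,9 \right)}} = \frac{654}{-3 + 9} = \frac{654}{6} = 654 \cdot \frac{1}{6} = 109$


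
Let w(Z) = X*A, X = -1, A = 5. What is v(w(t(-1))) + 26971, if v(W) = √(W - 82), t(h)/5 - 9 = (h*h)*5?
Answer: 26971 + I*√87 ≈ 26971.0 + 9.3274*I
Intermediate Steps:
t(h) = 45 + 25*h² (t(h) = 45 + 5*((h*h)*5) = 45 + 5*(h²*5) = 45 + 5*(5*h²) = 45 + 25*h²)
w(Z) = -5 (w(Z) = -1*5 = -5)
v(W) = √(-82 + W)
v(w(t(-1))) + 26971 = √(-82 - 5) + 26971 = √(-87) + 26971 = I*√87 + 26971 = 26971 + I*√87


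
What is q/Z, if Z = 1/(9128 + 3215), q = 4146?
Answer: 51174078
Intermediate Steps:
Z = 1/12343 ≈ 8.1018e-5
q/Z = 4146/(1/12343) = 4146*12343 = 51174078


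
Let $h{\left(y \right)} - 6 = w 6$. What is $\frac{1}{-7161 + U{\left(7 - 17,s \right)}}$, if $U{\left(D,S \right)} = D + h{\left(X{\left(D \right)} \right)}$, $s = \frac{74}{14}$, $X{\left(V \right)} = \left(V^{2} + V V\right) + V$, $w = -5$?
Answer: $- \frac{1}{7195} \approx -0.00013899$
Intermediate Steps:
$X{\left(V \right)} = V + 2 V^{2}$ ($X{\left(V \right)} = \left(V^{2} + V^{2}\right) + V = 2 V^{2} + V = V + 2 V^{2}$)
$s = \frac{37}{7}$ ($s = 74 \cdot \frac{1}{14} = \frac{37}{7} \approx 5.2857$)
$h{\left(y \right)} = -24$ ($h{\left(y \right)} = 6 - 30 = -24$)
$U{\left(D,S \right)} = -24 + D$ ($U{\left(D,S \right)} = D - 24 = -24 + D$)
$\frac{1}{-7161 + U{\left(7 - 17,s \right)}} = \frac{1}{-7161 + \left(-24 + \left(7 - 17\right)\right)} = \frac{1}{-7161 - 34} = \frac{1}{-7195} = - \frac{1}{7195}$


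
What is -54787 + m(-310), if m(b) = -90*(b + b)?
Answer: 1013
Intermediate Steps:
m(b) = -180*b
-54787 + m(-310) = -54787 - 180*(-310) = -54787 + 55800 = 1013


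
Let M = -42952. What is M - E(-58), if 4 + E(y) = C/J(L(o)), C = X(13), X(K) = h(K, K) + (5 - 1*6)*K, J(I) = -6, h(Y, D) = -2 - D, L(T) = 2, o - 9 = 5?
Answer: -128858/3 ≈ -42953.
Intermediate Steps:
o = 14 (o = 9 + 5 = 14)
X(K) = -2 - 2*K (X(K) = (-2 - K) + (5 - 1*6)*K = (-2 - K) + (5 - 6)*K = (-2 - K) - K = -2 - 2*K)
C = -28 (C = -2 - 2*13 = -2 - 26 = -28)
E(y) = 2/3 (E(y) = -4 - 28/(-6) = -4 - 28*(-1/6) = -4 + 14/3 = 2/3)
M - E(-58) = -42952 - 1*2/3 = -42952 - 2/3 = -128858/3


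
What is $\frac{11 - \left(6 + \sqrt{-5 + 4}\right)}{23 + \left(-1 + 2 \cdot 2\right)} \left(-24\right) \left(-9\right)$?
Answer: $\frac{540}{13} - \frac{108 i}{13} \approx 41.538 - 8.3077 i$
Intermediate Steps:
$\frac{11 - \left(6 + \sqrt{-5 + 4}\right)}{23 + \left(-1 + 2 \cdot 2\right)} \left(-24\right) \left(-9\right) = \frac{11 - \left(6 + \sqrt{-1}\right)}{23 + \left(-1 + 4\right)} \left(-24\right) \left(-9\right) = \frac{11 - \left(6 + i\right)}{23 + 3} \left(-24\right) \left(-9\right) = \frac{5 - i}{26} \left(-24\right) \left(-9\right) = \left(5 - i\right) \frac{1}{26} \left(-24\right) \left(-9\right) = \left(\frac{5}{26} - \frac{i}{26}\right) \left(-24\right) \left(-9\right) = \left(- \frac{60}{13} + \frac{12 i}{13}\right) \left(-9\right) = \frac{540}{13} - \frac{108 i}{13}$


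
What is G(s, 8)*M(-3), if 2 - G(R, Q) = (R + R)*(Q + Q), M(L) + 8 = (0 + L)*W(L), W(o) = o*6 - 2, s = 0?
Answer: 104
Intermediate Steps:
W(o) = -2 + 6*o (W(o) = 6*o - 2 = -2 + 6*o)
M(L) = -8 + L*(-2 + 6*L) (M(L) = -8 + (0 + L)*(-2 + 6*L) = -8 + L*(-2 + 6*L))
G(R, Q) = 2 - 4*Q*R (G(R, Q) = 2 - (R + R)*(Q + Q) = 2 - 2*R*2*Q = 2 - 4*Q*R)
G(s, 8)*M(-3) = (2 - 4*8*0)*(-8 + 2*(-3)*(-1 + 3*(-3))) = (2 + 0)*(-8 + 2*(-3)*(-1 - 9)) = 2*(-8 + 2*(-3)*(-10)) = 2*(-8 + 60) = 2*52 = 104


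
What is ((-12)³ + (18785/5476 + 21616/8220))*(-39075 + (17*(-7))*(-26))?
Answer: 697214615504341/11253180 ≈ 6.1957e+7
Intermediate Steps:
((-12)³ + (18785/5476 + 21616/8220))*(-39075 + (17*(-7))*(-26)) = (-1728 + (18785*(1/5476) + 21616*(1/8220)))*(-39075 - 119*(-26)) = (-1728 + (18785/5476 + 5404/2055))*(-39075 + 3094) = (-1728 + 68195479/11253180)*(-35981) = -19377299561/11253180*(-35981) = 697214615504341/11253180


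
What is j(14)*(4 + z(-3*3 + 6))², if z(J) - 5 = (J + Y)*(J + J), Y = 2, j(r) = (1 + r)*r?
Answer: 47250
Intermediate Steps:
j(r) = r*(1 + r)
z(J) = 5 + 2*J*(2 + J) (z(J) = 5 + (J + 2)*(J + J) = 5 + (2 + J)*(2*J) = 5 + 2*J*(2 + J))
j(14)*(4 + z(-3*3 + 6))² = (14*(1 + 14))*(4 + (5 + 2*(-3*3 + 6)² + 4*(-3*3 + 6)))² = (14*15)*(4 + (5 + 2*(-9 + 6)² + 4*(-9 + 6)))² = 210*(4 + (5 + 2*(-3)² + 4*(-3)))² = 210*(4 + (5 + 2*9 - 12))² = 210*(4 + (5 + 18 - 12))² = 210*(4 + 11)² = 210*15² = 210*225 = 47250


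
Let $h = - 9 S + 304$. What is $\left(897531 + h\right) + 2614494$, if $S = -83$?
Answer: $3513076$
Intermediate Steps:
$h = 1051$ ($h = \left(-9\right) \left(-83\right) + 304 = 747 + 304 = 1051$)
$\left(897531 + h\right) + 2614494 = \left(897531 + 1051\right) + 2614494 = 898582 + 2614494 = 3513076$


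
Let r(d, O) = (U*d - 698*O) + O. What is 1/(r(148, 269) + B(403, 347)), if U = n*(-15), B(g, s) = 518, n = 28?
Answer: -1/249135 ≈ -4.0139e-6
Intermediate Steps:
U = -420 (U = 28*(-15) = -420)
r(d, O) = -697*O - 420*d (r(d, O) = (-420*d - 698*O) + O = (-698*O - 420*d) + O = -697*O - 420*d)
1/(r(148, 269) + B(403, 347)) = 1/((-697*269 - 420*148) + 518) = 1/((-187493 - 62160) + 518) = 1/(-249653 + 518) = 1/(-249135) = -1/249135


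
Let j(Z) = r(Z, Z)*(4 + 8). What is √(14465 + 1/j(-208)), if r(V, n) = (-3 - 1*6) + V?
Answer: √24521125209/1302 ≈ 120.27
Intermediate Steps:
r(V, n) = -9 + V (r(V, n) = (-3 - 6) + V = -9 + V)
j(Z) = -108 + 12*Z (j(Z) = (-9 + Z)*(4 + 8) = (-9 + Z)*12 = -108 + 12*Z)
√(14465 + 1/j(-208)) = √(14465 + 1/(-108 + 12*(-208))) = √(14465 + 1/(-108 - 2496)) = √(14465 + 1/(-2604)) = √(14465 - 1/2604) = √(37666859/2604) = √24521125209/1302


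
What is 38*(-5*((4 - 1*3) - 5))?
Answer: 760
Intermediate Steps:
38*(-5*((4 - 1*3) - 5)) = 38*(-5*((4 - 3) - 5)) = 38*(-5*(1 - 5)) = 38*(-5*(-4)) = 38*20 = 760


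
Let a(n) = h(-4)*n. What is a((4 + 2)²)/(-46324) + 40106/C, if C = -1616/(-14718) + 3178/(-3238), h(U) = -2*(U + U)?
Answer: -5533770962423562/120272147719 ≈ -46010.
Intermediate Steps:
h(U) = -4*U
C = -10385299/11914221 (C = -1616*(-1/14718) + 3178*(-1/3238) = 808/7359 - 1589/1619 = -10385299/11914221 ≈ -0.87167)
a(n) = 16*n (a(n) = (-4*(-4))*n = 16*n)
a((4 + 2)²)/(-46324) + 40106/C = (16*(4 + 2)²)/(-46324) + 40106/(-10385299/11914221) = (16*6²)*(-1/46324) + 40106*(-11914221/10385299) = (16*36)*(-1/46324) - 477831747426/10385299 = 576*(-1/46324) - 477831747426/10385299 = -144/11581 - 477831747426/10385299 = -5533770962423562/120272147719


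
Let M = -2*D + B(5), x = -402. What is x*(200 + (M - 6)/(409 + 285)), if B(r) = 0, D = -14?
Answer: -27903222/347 ≈ -80413.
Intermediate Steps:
M = 28 (M = -2*(-14) + 0 = 28 + 0 = 28)
x*(200 + (M - 6)/(409 + 285)) = -402*(200 + (28 - 6)/(409 + 285)) = -402*(200 + 22/694) = -402*(200 + 22*(1/694)) = -402*(200 + 11/347) = -402*69411/347 = -27903222/347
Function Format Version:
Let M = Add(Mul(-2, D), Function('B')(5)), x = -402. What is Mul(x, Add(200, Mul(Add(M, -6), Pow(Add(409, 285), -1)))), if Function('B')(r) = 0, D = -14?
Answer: Rational(-27903222, 347) ≈ -80413.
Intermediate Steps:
M = 28 (M = Add(Mul(-2, -14), 0) = Add(28, 0) = 28)
Mul(x, Add(200, Mul(Add(M, -6), Pow(Add(409, 285), -1)))) = Mul(-402, Add(200, Mul(Add(28, -6), Pow(Add(409, 285), -1)))) = Mul(-402, Add(200, Mul(22, Pow(694, -1)))) = Mul(-402, Add(200, Mul(22, Rational(1, 694)))) = Mul(-402, Add(200, Rational(11, 347))) = Mul(-402, Rational(69411, 347)) = Rational(-27903222, 347)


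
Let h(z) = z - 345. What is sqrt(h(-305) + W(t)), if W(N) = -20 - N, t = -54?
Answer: 2*I*sqrt(154) ≈ 24.819*I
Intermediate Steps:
h(z) = -345 + z
sqrt(h(-305) + W(t)) = sqrt((-345 - 305) + (-20 - 1*(-54))) = sqrt(-650 + (-20 + 54)) = sqrt(-650 + 34) = sqrt(-616) = 2*I*sqrt(154)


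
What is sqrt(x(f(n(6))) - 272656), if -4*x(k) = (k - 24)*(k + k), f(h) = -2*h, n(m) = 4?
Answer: 4*I*sqrt(17049) ≈ 522.29*I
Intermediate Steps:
x(k) = -k*(-24 + k)/2 (x(k) = -(k - 24)*(k + k)/4 = -(-24 + k)*2*k/4 = -k*(-24 + k)/2)
sqrt(x(f(n(6))) - 272656) = sqrt((-2*4)*(24 - (-2)*4)/2 - 272656) = sqrt((1/2)*(-8)*(24 - 1*(-8)) - 272656) = sqrt((1/2)*(-8)*(24 + 8) - 272656) = sqrt((1/2)*(-8)*32 - 272656) = sqrt(-128 - 272656) = sqrt(-272784) = 4*I*sqrt(17049)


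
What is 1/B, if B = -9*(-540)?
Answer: 1/4860 ≈ 0.00020576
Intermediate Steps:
B = 4860
1/B = 1/4860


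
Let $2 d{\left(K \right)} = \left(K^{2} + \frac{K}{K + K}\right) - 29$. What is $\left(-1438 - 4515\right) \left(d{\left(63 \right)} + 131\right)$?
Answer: $- \frac{50034965}{4} \approx -1.2509 \cdot 10^{7}$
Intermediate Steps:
$d{\left(K \right)} = - \frac{57}{4} + \frac{K^{2}}{2}$ ($d{\left(K \right)} = \frac{\left(K^{2} + \frac{K}{K + K}\right) - 29}{2} = \frac{\left(K^{2} + \frac{K}{2 K}\right) - 29}{2} = \frac{\left(K^{2} + \frac{1}{2 K} K\right) - 29}{2} = \frac{\left(K^{2} + \frac{1}{2}\right) - 29}{2} = \frac{\left(\frac{1}{2} + K^{2}\right) - 29}{2} = \frac{- \frac{57}{2} + K^{2}}{2} = - \frac{57}{4} + \frac{K^{2}}{2}$)
$\left(-1438 - 4515\right) \left(d{\left(63 \right)} + 131\right) = \left(-1438 - 4515\right) \left(\left(- \frac{57}{4} + \frac{63^{2}}{2}\right) + 131\right) = - 5953 \left(\left(- \frac{57}{4} + \frac{1}{2} \cdot 3969\right) + 131\right) = - 5953 \left(\left(- \frac{57}{4} + \frac{3969}{2}\right) + 131\right) = - 5953 \left(\frac{7881}{4} + 131\right) = \left(-5953\right) \frac{8405}{4} = - \frac{50034965}{4}$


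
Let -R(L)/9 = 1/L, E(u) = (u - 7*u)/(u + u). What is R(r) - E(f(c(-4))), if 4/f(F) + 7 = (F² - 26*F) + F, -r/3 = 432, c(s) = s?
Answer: 433/144 ≈ 3.0069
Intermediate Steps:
r = -1296 (r = -3*432 = -1296)
f(F) = 4/(-7 + F² - 25*F) (f(F) = 4/(-7 + ((F² - 26*F) + F)) = 4/(-7 + (F² - 25*F)) = 4/(-7 + F² - 25*F))
E(u) = -3 (E(u) = (-6*u)/((2*u)) = (-6*u)*(1/(2*u)) = -3)
R(L) = -9/L
R(r) - E(f(c(-4))) = -9/(-1296) - 1*(-3) = -9*(-1/1296) + 3 = 1/144 + 3 = 433/144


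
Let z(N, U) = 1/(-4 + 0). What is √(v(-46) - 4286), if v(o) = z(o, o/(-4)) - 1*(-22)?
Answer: I*√17057/2 ≈ 65.301*I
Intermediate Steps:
z(N, U) = -¼ (z(N, U) = 1/(-4) = -¼)
v(o) = 87/4 (v(o) = -¼ - 1*(-22) = -¼ + 22 = 87/4)
√(v(-46) - 4286) = √(87/4 - 4286) = √(-17057/4) = I*√17057/2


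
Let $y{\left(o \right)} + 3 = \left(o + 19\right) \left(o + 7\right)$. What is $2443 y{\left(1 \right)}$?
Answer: $383551$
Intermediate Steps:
$y{\left(o \right)} = -3 + \left(7 + o\right) \left(19 + o\right)$ ($y{\left(o \right)} = -3 + \left(o + 19\right) \left(o + 7\right) = -3 + \left(19 + o\right) \left(7 + o\right) = -3 + \left(7 + o\right) \left(19 + o\right)$)
$2443 y{\left(1 \right)} = 2443 \left(130 + 1^{2} + 26 \cdot 1\right) = 2443 \left(130 + 1 + 26\right) = 2443 \cdot 157 = 383551$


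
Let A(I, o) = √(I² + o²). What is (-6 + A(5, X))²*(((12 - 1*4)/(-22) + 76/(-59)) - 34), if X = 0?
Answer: -23138/649 ≈ -35.652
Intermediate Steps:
(-6 + A(5, X))²*(((12 - 1*4)/(-22) + 76/(-59)) - 34) = (-6 + √(5² + 0²))²*(((12 - 1*4)/(-22) + 76/(-59)) - 34) = (-6 + √(25 + 0))²*(((12 - 4)*(-1/22) + 76*(-1/59)) - 34) = (-6 + √25)²*((8*(-1/22) - 76/59) - 34) = (-6 + 5)²*((-4/11 - 76/59) - 34) = (-1)²*(-1072/649 - 34) = 1*(-23138/649) = -23138/649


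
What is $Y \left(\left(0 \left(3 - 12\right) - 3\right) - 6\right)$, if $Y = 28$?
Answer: $-252$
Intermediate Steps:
$Y \left(\left(0 \left(3 - 12\right) - 3\right) - 6\right) = 28 \left(\left(0 \left(3 - 12\right) - 3\right) - 6\right) = 28 \left(\left(0 \left(-9\right) - 3\right) - 6\right) = 28 \left(\left(0 - 3\right) - 6\right) = 28 \left(-3 - 6\right) = 28 \left(-9\right) = -252$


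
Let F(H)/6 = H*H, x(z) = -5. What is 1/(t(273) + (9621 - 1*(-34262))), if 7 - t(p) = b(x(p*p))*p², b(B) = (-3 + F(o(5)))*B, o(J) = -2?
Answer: 1/7869435 ≈ 1.2707e-7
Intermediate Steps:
F(H) = 6*H² (F(H) = 6*(H*H) = 6*H²)
b(B) = 21*B (b(B) = (-3 + 6*(-2)²)*B = (-3 + 6*4)*B = (-3 + 24)*B = 21*B)
t(p) = 7 + 105*p² (t(p) = 7 - 21*(-5)*p² = 7 - (-105)*p² = 7 + 105*p²)
1/(t(273) + (9621 - 1*(-34262))) = 1/((7 + 105*273²) + (9621 - 1*(-34262))) = 1/((7 + 105*74529) + (9621 + 34262)) = 1/((7 + 7825545) + 43883) = 1/(7825552 + 43883) = 1/7869435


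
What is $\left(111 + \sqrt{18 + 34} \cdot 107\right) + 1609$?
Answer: $1720 + 214 \sqrt{13} \approx 2491.6$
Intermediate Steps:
$\left(111 + \sqrt{18 + 34} \cdot 107\right) + 1609 = \left(111 + \sqrt{52} \cdot 107\right) + 1609 = \left(111 + 2 \sqrt{13} \cdot 107\right) + 1609 = \left(111 + 214 \sqrt{13}\right) + 1609 = 1720 + 214 \sqrt{13}$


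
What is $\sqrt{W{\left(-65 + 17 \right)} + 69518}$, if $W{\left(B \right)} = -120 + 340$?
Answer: $\sqrt{69738} \approx 264.08$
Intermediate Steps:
$W{\left(B \right)} = 220$
$\sqrt{W{\left(-65 + 17 \right)} + 69518} = \sqrt{220 + 69518} = \sqrt{69738}$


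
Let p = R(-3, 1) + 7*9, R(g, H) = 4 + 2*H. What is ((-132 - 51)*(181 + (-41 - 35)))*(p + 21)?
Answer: -1729350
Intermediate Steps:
p = 69 (p = (4 + 2*1) + 7*9 = (4 + 2) + 63 = 6 + 63 = 69)
((-132 - 51)*(181 + (-41 - 35)))*(p + 21) = ((-132 - 51)*(181 + (-41 - 35)))*(69 + 21) = -183*(181 - 76)*90 = -183*105*90 = -19215*90 = -1729350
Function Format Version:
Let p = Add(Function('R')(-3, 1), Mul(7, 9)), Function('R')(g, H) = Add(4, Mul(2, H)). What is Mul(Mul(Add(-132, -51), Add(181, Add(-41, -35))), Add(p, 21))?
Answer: -1729350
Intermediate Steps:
p = 69 (p = Add(Add(4, Mul(2, 1)), Mul(7, 9)) = Add(Add(4, 2), 63) = Add(6, 63) = 69)
Mul(Mul(Add(-132, -51), Add(181, Add(-41, -35))), Add(p, 21)) = Mul(Mul(Add(-132, -51), Add(181, Add(-41, -35))), Add(69, 21)) = Mul(Mul(-183, Add(181, -76)), 90) = Mul(Mul(-183, 105), 90) = Mul(-19215, 90) = -1729350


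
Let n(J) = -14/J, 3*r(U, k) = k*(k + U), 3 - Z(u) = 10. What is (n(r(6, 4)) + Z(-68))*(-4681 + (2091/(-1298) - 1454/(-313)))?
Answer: 61197252277/1625096 ≈ 37658.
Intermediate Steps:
Z(u) = -7 (Z(u) = 3 - 1*10 = 3 - 10 = -7)
r(U, k) = k*(U + k)/3 (r(U, k) = (k*(k + U))/3 = (k*(U + k))/3 = k*(U + k)/3)
(n(r(6, 4)) + Z(-68))*(-4681 + (2091/(-1298) - 1454/(-313))) = (-14*3/(4*(6 + 4)) - 7)*(-4681 + (2091/(-1298) - 1454/(-313))) = (-14/((1/3)*4*10) - 7)*(-4681 + (2091*(-1/1298) - 1454*(-1/313))) = (-14/40/3 - 7)*(-4681 + (-2091/1298 + 1454/313)) = (-14*3/40 - 7)*(-4681 + 1232809/406274) = (-21/20 - 7)*(-1900535785/406274) = -161/20*(-1900535785/406274) = 61197252277/1625096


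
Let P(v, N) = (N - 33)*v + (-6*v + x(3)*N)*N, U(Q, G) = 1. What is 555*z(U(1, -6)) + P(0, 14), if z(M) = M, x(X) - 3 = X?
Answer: 1731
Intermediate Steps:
x(X) = 3 + X
P(v, N) = N*(-6*v + 6*N) + v*(-33 + N) (P(v, N) = (N - 33)*v + (-6*v + (3 + 3)*N)*N = (-33 + N)*v + (-6*v + 6*N)*N = v*(-33 + N) + N*(-6*v + 6*N) = N*(-6*v + 6*N) + v*(-33 + N))
555*z(U(1, -6)) + P(0, 14) = 555*1 + (-33*0 + 6*14² - 5*14*0) = 555 + (0 + 6*196 + 0) = 555 + (0 + 1176 + 0) = 555 + 1176 = 1731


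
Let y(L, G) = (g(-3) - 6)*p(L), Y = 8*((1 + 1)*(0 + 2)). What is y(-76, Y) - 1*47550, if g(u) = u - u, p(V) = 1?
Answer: -47556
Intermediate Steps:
g(u) = 0
Y = 32 (Y = 8*(2*2) = 8*4 = 32)
y(L, G) = -6 (y(L, G) = (0 - 6)*1 = -6*1 = -6)
y(-76, Y) - 1*47550 = -6 - 1*47550 = -6 - 47550 = -47556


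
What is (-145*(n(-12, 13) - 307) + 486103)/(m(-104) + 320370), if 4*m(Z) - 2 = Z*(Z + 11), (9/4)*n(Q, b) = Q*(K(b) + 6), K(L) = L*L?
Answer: 3995708/1936731 ≈ 2.0631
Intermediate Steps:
K(L) = L²
n(Q, b) = 4*Q*(6 + b²)/9 (n(Q, b) = 4*(Q*(b² + 6))/9 = 4*(Q*(6 + b²))/9 = 4*Q*(6 + b²)/9)
m(Z) = ½ + Z*(11 + Z)/4 (m(Z) = ½ + (Z*(Z + 11))/4 = ½ + (Z*(11 + Z))/4 = ½ + Z*(11 + Z)/4)
(-145*(n(-12, 13) - 307) + 486103)/(m(-104) + 320370) = (-145*((4/9)*(-12)*(6 + 13²) - 307) + 486103)/((½ + (¼)*(-104)² + (11/4)*(-104)) + 320370) = (-145*((4/9)*(-12)*(6 + 169) - 307) + 486103)/((½ + (¼)*10816 - 286) + 320370) = (-145*((4/9)*(-12)*175 - 307) + 486103)/((½ + 2704 - 286) + 320370) = (-145*(-2800/3 - 307) + 486103)/(4837/2 + 320370) = (-145*(-3721/3) + 486103)/(645577/2) = (539545/3 + 486103)*(2/645577) = (1997854/3)*(2/645577) = 3995708/1936731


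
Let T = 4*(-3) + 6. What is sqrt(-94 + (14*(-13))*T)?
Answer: sqrt(998) ≈ 31.591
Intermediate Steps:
T = -6 (T = -12 + 6 = -6)
sqrt(-94 + (14*(-13))*T) = sqrt(-94 + (14*(-13))*(-6)) = sqrt(-94 - 182*(-6)) = sqrt(-94 + 1092) = sqrt(998)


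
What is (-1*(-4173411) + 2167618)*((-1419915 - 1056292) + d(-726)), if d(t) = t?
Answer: -15706303984057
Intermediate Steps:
(-1*(-4173411) + 2167618)*((-1419915 - 1056292) + d(-726)) = (-1*(-4173411) + 2167618)*((-1419915 - 1056292) - 726) = (4173411 + 2167618)*(-2476207 - 726) = 6341029*(-2476933) = -15706303984057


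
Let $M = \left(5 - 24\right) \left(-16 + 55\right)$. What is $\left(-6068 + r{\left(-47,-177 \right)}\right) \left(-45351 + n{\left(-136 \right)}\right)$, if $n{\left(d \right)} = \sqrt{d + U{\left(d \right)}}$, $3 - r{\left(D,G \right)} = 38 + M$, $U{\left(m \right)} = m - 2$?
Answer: $243172062 - 5362 i \sqrt{274} \approx 2.4317 \cdot 10^{8} - 88757.0 i$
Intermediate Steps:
$M = -741$ ($M = \left(-19\right) 39 = -741$)
$U{\left(m \right)} = -2 + m$
$r{\left(D,G \right)} = 706$ ($r{\left(D,G \right)} = 3 - \left(38 - 741\right) = 3 - -703 = 3 + 703 = 706$)
$n{\left(d \right)} = \sqrt{-2 + 2 d}$ ($n{\left(d \right)} = \sqrt{d + \left(-2 + d\right)} = \sqrt{-2 + 2 d}$)
$\left(-6068 + r{\left(-47,-177 \right)}\right) \left(-45351 + n{\left(-136 \right)}\right) = \left(-6068 + 706\right) \left(-45351 + \sqrt{-2 + 2 \left(-136\right)}\right) = - 5362 \left(-45351 + \sqrt{-2 - 272}\right) = - 5362 \left(-45351 + \sqrt{-274}\right) = - 5362 \left(-45351 + i \sqrt{274}\right) = 243172062 - 5362 i \sqrt{274}$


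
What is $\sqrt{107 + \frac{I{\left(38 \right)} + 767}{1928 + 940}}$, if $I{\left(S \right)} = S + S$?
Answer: $\frac{3 \sqrt{2723883}}{478} \approx 10.358$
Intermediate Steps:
$I{\left(S \right)} = 2 S$
$\sqrt{107 + \frac{I{\left(38 \right)} + 767}{1928 + 940}} = \sqrt{107 + \frac{2 \cdot 38 + 767}{1928 + 940}} = \sqrt{107 + \frac{76 + 767}{2868}} = \sqrt{107 + 843 \cdot \frac{1}{2868}} = \sqrt{107 + \frac{281}{956}} = \sqrt{\frac{102573}{956}} = \frac{3 \sqrt{2723883}}{478}$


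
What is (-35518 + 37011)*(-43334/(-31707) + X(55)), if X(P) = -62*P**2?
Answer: -8878280542388/31707 ≈ -2.8001e+8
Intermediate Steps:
(-35518 + 37011)*(-43334/(-31707) + X(55)) = (-35518 + 37011)*(-43334/(-31707) - 62*55**2) = 1493*(-43334*(-1/31707) - 62*3025) = 1493*(43334/31707 - 187550) = 1493*(-5946604516/31707) = -8878280542388/31707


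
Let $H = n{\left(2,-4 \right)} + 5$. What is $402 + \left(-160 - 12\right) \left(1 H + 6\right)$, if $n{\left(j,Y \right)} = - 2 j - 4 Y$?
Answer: $-3554$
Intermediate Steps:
$n{\left(j,Y \right)} = - 4 Y - 2 j$
$H = 17$ ($H = \left(\left(-4\right) \left(-4\right) - 4\right) + 5 = \left(16 - 4\right) + 5 = 12 + 5 = 17$)
$402 + \left(-160 - 12\right) \left(1 H + 6\right) = 402 + \left(-160 - 12\right) \left(1 \cdot 17 + 6\right) = 402 - 172 \left(17 + 6\right) = 402 - 3956 = -3554$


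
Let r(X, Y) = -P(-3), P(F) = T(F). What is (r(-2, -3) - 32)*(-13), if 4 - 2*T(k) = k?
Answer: 923/2 ≈ 461.50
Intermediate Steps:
T(k) = 2 - k/2
P(F) = 2 - F/2
r(X, Y) = -7/2 (r(X, Y) = -(2 - ½*(-3)) = -(2 + 3/2) = -1*7/2 = -7/2)
(r(-2, -3) - 32)*(-13) = (-7/2 - 32)*(-13) = -71/2*(-13) = 923/2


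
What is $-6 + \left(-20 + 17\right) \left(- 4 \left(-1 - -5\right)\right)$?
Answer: $42$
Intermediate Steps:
$-6 + \left(-20 + 17\right) \left(- 4 \left(-1 - -5\right)\right) = -6 - 3 \left(- 4 \left(-1 + 5\right)\right) = -6 - 3 \left(\left(-4\right) 4\right) = -6 - -48 = -6 + 48 = 42$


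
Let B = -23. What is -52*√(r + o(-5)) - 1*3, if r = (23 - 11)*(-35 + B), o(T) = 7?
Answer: -3 - 52*I*√689 ≈ -3.0 - 1364.9*I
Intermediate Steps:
r = -696 (r = (23 - 11)*(-35 - 23) = 12*(-58) = -696)
-52*√(r + o(-5)) - 1*3 = -52*√(-696 + 7) - 1*3 = -52*I*√689 - 3 = -3 - 52*I*√689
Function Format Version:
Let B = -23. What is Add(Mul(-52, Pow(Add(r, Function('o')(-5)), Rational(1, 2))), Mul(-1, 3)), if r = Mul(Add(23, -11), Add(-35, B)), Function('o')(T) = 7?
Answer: Add(-3, Mul(-52, I, Pow(689, Rational(1, 2)))) ≈ Add(-3.0000, Mul(-1364.9, I))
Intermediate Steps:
r = -696 (r = Mul(Add(23, -11), Add(-35, -23)) = Mul(12, -58) = -696)
Add(Mul(-52, Pow(Add(r, Function('o')(-5)), Rational(1, 2))), Mul(-1, 3)) = Add(Mul(-52, Pow(Add(-696, 7), Rational(1, 2))), Mul(-1, 3)) = Add(Mul(-52, Pow(-689, Rational(1, 2))), -3) = Add(Mul(-52, Mul(I, Pow(689, Rational(1, 2)))), -3) = Add(Mul(-52, I, Pow(689, Rational(1, 2))), -3) = Add(-3, Mul(-52, I, Pow(689, Rational(1, 2))))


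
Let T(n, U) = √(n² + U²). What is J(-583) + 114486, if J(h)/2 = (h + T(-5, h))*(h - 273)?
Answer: 1112582 - 1712*√339914 ≈ 1.1445e+5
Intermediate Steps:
T(n, U) = √(U² + n²)
J(h) = 2*(-273 + h)*(h + √(25 + h²)) (J(h) = 2*((h + √(h² + (-5)²))*(h - 273)) = 2*((h + √(h² + 25))*(-273 + h)) = 2*((h + √(25 + h²))*(-273 + h)) = 2*((-273 + h)*(h + √(25 + h²))) = 2*(-273 + h)*(h + √(25 + h²)))
J(-583) + 114486 = (-546*(-583) - 546*√(25 + (-583)²) + 2*(-583)² + 2*(-583)*√(25 + (-583)²)) + 114486 = (318318 - 546*√(25 + 339889) + 2*339889 + 2*(-583)*√(25 + 339889)) + 114486 = (318318 - 546*√339914 + 679778 + 2*(-583)*√339914) + 114486 = (318318 - 546*√339914 + 679778 - 1166*√339914) + 114486 = (998096 - 1712*√339914) + 114486 = 1112582 - 1712*√339914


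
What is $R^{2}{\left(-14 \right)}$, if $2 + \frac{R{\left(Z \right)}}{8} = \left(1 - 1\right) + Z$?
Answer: $16384$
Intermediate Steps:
$R{\left(Z \right)} = -16 + 8 Z$ ($R{\left(Z \right)} = -16 + 8 \left(\left(1 - 1\right) + Z\right) = -16 + 8 \left(0 + Z\right) = -16 + 8 Z$)
$R^{2}{\left(-14 \right)} = \left(-16 + 8 \left(-14\right)\right)^{2} = \left(-16 - 112\right)^{2} = \left(-128\right)^{2} = 16384$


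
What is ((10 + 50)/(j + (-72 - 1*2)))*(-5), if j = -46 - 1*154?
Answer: 150/137 ≈ 1.0949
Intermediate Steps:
j = -200 (j = -46 - 154 = -200)
((10 + 50)/(j + (-72 - 1*2)))*(-5) = ((10 + 50)/(-200 + (-72 - 1*2)))*(-5) = (60/(-200 + (-72 - 2)))*(-5) = (60/(-200 - 74))*(-5) = (60/(-274))*(-5) = (60*(-1/274))*(-5) = -30/137*(-5) = 150/137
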